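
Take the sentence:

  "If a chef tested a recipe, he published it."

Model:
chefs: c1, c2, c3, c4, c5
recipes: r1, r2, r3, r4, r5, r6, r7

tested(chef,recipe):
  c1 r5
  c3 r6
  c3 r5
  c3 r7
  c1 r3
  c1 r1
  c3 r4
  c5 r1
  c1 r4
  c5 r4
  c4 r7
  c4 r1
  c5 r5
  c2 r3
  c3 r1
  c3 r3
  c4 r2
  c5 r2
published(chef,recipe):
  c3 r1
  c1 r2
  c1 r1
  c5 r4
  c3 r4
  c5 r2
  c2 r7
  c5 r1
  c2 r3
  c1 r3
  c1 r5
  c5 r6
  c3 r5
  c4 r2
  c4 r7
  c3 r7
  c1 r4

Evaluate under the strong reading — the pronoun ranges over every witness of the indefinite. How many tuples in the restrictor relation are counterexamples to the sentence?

"it" takes "a recipe" as antecedent — a donkey pronoun bound across the clause boundary.
Strong reading: for every (c,r) with tested(c,r), published(c,r).
Restrictor pairs: (c1,r1) ✓  (c1,r3) ✓  (c1,r4) ✓  (c1,r5) ✓  (c2,r3) ✓  (c3,r1) ✓  (c3,r3) ✗  (c3,r4) ✓  (c3,r5) ✓  (c3,r6) ✗  (c3,r7) ✓  (c4,r1) ✗  (c4,r2) ✓  (c4,r7) ✓  (c5,r1) ✓  (c5,r2) ✓  (c5,r4) ✓  (c5,r5) ✗
Counterexamples (restrictor pairs failing the scope): 4.

4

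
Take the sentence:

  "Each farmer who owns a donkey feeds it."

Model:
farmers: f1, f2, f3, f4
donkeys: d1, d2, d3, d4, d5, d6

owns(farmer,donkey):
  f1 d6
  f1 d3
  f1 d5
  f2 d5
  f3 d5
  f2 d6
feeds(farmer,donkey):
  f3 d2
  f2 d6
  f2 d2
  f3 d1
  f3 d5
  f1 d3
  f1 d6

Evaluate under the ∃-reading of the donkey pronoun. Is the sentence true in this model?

True

"it" takes "a donkey" as antecedent — a donkey pronoun bound across the clause boundary.
Weak reading: every farmer f with some owns-donkey has at least one owns-donkey d such that feeds(f,d).
Per farmer: f1:✓  f2:✓  f3:✓
Every farmer in the restrictor has a witness.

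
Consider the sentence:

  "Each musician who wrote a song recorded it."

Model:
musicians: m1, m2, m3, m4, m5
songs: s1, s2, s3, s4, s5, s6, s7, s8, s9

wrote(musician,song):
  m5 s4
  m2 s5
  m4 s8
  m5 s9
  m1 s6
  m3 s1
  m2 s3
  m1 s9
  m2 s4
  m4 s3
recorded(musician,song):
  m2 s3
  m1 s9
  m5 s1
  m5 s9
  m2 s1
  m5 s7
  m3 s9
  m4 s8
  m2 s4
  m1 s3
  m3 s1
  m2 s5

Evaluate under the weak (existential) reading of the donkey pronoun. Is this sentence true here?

True

"it" takes "a song" as antecedent — a donkey pronoun bound across the clause boundary.
Weak reading: every musician m with some wrote-song has at least one wrote-song s such that recorded(m,s).
Per musician: m1:✓  m2:✓  m3:✓  m4:✓  m5:✓
Every musician in the restrictor has a witness.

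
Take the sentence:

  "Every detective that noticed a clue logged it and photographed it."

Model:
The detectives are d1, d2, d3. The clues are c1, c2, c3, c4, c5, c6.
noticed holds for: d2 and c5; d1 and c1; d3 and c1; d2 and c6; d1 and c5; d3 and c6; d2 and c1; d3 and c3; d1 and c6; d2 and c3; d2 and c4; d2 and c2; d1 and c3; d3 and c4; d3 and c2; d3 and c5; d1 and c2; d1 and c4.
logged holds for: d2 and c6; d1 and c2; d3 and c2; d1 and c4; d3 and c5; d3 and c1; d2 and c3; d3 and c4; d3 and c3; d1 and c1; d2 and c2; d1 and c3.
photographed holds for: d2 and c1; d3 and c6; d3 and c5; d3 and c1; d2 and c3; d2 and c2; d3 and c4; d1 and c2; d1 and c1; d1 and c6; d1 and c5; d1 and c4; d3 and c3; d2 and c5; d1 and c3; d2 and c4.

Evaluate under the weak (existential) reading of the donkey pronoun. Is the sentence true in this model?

"it" takes "a clue" as antecedent — a donkey pronoun bound across the clause boundary.
Weak reading: every detective d with some noticed-clue has at least one noticed-clue c such that logged(d,c) ∧ photographed(d,c).
Per detective: d1:✓  d2:✓  d3:✓
Every detective in the restrictor has a witness.

True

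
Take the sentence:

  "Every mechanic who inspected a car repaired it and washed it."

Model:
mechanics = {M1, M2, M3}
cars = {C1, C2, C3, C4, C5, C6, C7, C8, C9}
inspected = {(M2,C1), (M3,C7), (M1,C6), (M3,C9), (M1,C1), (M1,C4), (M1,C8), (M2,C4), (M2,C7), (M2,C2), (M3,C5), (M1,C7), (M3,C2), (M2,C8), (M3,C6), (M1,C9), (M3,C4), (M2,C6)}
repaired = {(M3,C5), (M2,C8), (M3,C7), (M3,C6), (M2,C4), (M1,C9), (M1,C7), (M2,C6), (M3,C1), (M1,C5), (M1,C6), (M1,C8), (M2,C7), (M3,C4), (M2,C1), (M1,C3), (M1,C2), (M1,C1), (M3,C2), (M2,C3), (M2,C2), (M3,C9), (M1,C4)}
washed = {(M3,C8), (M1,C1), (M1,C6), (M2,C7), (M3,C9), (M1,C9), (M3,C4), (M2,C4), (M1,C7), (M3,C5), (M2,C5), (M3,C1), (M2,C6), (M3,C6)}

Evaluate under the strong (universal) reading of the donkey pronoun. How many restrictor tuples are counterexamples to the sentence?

"it" takes "a car" as antecedent — a donkey pronoun bound across the clause boundary.
Strong reading: for every (m,c) with inspected(m,c), repaired(m,c) ∧ washed(m,c).
Restrictor pairs: (M1,C1) ✓  (M1,C4) ✗  (M1,C6) ✓  (M1,C7) ✓  (M1,C8) ✗  (M1,C9) ✓  (M2,C1) ✗  (M2,C2) ✗  (M2,C4) ✓  (M2,C6) ✓  (M2,C7) ✓  (M2,C8) ✗  (M3,C2) ✗  (M3,C4) ✓  (M3,C5) ✓  (M3,C6) ✓  (M3,C7) ✗  (M3,C9) ✓
Counterexamples (restrictor pairs failing the scope): 7.

7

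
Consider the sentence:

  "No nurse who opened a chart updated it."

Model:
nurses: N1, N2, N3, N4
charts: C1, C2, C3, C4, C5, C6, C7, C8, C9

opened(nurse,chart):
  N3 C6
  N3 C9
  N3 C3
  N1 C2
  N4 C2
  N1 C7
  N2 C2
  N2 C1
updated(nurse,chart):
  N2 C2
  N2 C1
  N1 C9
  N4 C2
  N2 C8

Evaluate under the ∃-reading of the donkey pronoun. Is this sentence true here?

"it" takes "a chart" as antecedent — a donkey pronoun bound across the clause boundary.
Truth condition: for no (n,c) with opened(n,c) does updated(n,c) hold.
Restrictor pairs — does the scope hold? (N1,C2):fails  (N1,C7):fails  (N2,C1):holds  (N2,C2):holds  (N3,C3):fails  (N3,C6):fails  (N3,C9):fails  (N4,C2):holds
Scope holds for 3 pair(s), so the sentence is false.

False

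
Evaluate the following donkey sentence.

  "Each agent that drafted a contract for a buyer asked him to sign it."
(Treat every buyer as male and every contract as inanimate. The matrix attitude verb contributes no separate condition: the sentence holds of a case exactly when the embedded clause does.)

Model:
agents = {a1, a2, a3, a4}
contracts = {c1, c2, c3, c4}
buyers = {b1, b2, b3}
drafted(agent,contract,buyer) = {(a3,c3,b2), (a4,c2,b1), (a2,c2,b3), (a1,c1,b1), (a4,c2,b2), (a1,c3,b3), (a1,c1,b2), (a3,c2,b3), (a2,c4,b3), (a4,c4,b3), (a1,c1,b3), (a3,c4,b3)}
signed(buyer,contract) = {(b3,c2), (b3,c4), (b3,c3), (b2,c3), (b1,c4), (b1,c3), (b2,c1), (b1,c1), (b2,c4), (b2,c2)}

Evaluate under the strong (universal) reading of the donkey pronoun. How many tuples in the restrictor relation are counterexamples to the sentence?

"him" takes "a buyer" as antecedent and "it" takes "a contract"; both are donkey pronouns co-varying with the restrictor.
Strong reading: for every (a,c,b) with drafted(a,c,b), signed(b,c).
Restrictor triples: (a1,c1,b1)→signed(b1,c1) ✓  (a1,c1,b2)→signed(b2,c1) ✓  (a1,c1,b3)→signed(b3,c1) ✗  (a1,c3,b3)→signed(b3,c3) ✓  (a2,c2,b3)→signed(b3,c2) ✓  (a2,c4,b3)→signed(b3,c4) ✓  (a3,c2,b3)→signed(b3,c2) ✓  (a3,c3,b2)→signed(b2,c3) ✓  (a3,c4,b3)→signed(b3,c4) ✓  (a4,c2,b1)→signed(b1,c2) ✗  (a4,c2,b2)→signed(b2,c2) ✓  (a4,c4,b3)→signed(b3,c4) ✓
Counterexamples (restrictor triples failing the scope): 2.

2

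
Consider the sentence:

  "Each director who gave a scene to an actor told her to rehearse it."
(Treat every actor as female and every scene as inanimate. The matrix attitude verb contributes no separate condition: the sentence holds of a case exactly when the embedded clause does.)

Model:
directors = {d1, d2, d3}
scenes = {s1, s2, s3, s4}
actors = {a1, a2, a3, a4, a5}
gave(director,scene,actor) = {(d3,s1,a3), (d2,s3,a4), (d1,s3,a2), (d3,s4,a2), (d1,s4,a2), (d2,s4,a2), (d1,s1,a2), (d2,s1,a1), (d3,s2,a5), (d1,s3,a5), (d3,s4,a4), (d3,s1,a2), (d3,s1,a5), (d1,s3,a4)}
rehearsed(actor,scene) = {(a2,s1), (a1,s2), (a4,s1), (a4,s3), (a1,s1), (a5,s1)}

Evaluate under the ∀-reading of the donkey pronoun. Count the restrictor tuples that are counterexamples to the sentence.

8

"her" takes "an actor" as antecedent and "it" takes "a scene"; both are donkey pronouns co-varying with the restrictor.
Strong reading: for every (d,s,a) with gave(d,s,a), rehearsed(a,s).
Restrictor triples: (d1,s1,a2)→rehearsed(a2,s1) ✓  (d1,s3,a2)→rehearsed(a2,s3) ✗  (d1,s3,a4)→rehearsed(a4,s3) ✓  (d1,s3,a5)→rehearsed(a5,s3) ✗  (d1,s4,a2)→rehearsed(a2,s4) ✗  (d2,s1,a1)→rehearsed(a1,s1) ✓  (d2,s3,a4)→rehearsed(a4,s3) ✓  (d2,s4,a2)→rehearsed(a2,s4) ✗  (d3,s1,a2)→rehearsed(a2,s1) ✓  (d3,s1,a3)→rehearsed(a3,s1) ✗  (d3,s1,a5)→rehearsed(a5,s1) ✓  (d3,s2,a5)→rehearsed(a5,s2) ✗  (d3,s4,a2)→rehearsed(a2,s4) ✗  (d3,s4,a4)→rehearsed(a4,s4) ✗
Counterexamples (restrictor triples failing the scope): 8.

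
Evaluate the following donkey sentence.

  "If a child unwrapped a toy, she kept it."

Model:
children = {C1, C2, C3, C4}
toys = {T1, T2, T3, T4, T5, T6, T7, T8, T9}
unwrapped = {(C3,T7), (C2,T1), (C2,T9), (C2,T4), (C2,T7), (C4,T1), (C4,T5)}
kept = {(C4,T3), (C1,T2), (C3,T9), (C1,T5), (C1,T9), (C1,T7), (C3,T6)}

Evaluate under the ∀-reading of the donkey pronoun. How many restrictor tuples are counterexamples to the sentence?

7

"it" takes "a toy" as antecedent — a donkey pronoun bound across the clause boundary.
Strong reading: for every (c,t) with unwrapped(c,t), kept(c,t).
Restrictor pairs: (C2,T1) ✗  (C2,T4) ✗  (C2,T7) ✗  (C2,T9) ✗  (C3,T7) ✗  (C4,T1) ✗  (C4,T5) ✗
Counterexamples (restrictor pairs failing the scope): 7.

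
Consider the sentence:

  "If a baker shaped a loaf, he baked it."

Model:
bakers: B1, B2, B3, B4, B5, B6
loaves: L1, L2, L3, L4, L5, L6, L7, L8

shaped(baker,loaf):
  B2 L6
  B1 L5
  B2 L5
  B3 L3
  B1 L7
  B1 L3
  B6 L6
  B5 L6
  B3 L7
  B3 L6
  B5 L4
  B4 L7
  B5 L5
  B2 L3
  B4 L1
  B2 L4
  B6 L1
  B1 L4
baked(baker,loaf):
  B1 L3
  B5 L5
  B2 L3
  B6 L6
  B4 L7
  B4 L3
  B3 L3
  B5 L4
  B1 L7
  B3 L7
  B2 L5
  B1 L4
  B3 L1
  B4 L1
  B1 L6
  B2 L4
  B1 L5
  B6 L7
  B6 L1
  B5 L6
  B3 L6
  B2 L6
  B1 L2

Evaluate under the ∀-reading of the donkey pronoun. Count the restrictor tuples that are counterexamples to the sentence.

"it" takes "a loaf" as antecedent — a donkey pronoun bound across the clause boundary.
Strong reading: for every (b,l) with shaped(b,l), baked(b,l).
Restrictor pairs: (B1,L3) ✓  (B1,L4) ✓  (B1,L5) ✓  (B1,L7) ✓  (B2,L3) ✓  (B2,L4) ✓  (B2,L5) ✓  (B2,L6) ✓  (B3,L3) ✓  (B3,L6) ✓  (B3,L7) ✓  (B4,L1) ✓  (B4,L7) ✓  (B5,L4) ✓  (B5,L5) ✓  (B5,L6) ✓  (B6,L1) ✓  (B6,L6) ✓
Counterexamples (restrictor pairs failing the scope): 0.

0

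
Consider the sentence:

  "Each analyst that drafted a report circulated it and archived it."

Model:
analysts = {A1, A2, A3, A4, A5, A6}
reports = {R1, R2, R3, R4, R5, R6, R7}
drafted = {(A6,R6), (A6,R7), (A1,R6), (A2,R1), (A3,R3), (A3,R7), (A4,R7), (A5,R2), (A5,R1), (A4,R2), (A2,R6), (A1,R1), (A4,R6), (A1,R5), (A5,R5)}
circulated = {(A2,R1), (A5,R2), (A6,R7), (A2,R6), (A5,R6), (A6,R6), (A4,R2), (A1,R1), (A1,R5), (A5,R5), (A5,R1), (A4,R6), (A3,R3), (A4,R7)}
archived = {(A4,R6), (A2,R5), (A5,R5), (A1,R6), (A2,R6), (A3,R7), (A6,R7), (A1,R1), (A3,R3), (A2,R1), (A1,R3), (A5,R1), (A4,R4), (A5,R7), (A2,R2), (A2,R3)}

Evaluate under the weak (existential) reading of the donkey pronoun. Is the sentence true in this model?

True

"it" takes "a report" as antecedent — a donkey pronoun bound across the clause boundary.
Weak reading: every analyst a with some drafted-report has at least one drafted-report r such that circulated(a,r) ∧ archived(a,r).
Per analyst: A1:✓  A2:✓  A3:✓  A4:✓  A5:✓  A6:✓
Every analyst in the restrictor has a witness.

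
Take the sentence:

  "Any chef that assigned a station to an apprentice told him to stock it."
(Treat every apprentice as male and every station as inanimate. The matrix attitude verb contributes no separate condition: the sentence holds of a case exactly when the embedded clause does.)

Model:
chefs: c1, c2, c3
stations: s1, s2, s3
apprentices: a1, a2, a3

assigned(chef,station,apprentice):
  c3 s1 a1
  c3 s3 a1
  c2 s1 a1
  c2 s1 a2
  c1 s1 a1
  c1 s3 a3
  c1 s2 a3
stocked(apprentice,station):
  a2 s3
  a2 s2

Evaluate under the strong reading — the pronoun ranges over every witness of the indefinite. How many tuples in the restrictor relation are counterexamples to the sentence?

7

"him" takes "an apprentice" as antecedent and "it" takes "a station"; both are donkey pronouns co-varying with the restrictor.
Strong reading: for every (c,s,a) with assigned(c,s,a), stocked(a,s).
Restrictor triples: (c1,s1,a1)→stocked(a1,s1) ✗  (c1,s2,a3)→stocked(a3,s2) ✗  (c1,s3,a3)→stocked(a3,s3) ✗  (c2,s1,a1)→stocked(a1,s1) ✗  (c2,s1,a2)→stocked(a2,s1) ✗  (c3,s1,a1)→stocked(a1,s1) ✗  (c3,s3,a1)→stocked(a1,s3) ✗
Counterexamples (restrictor triples failing the scope): 7.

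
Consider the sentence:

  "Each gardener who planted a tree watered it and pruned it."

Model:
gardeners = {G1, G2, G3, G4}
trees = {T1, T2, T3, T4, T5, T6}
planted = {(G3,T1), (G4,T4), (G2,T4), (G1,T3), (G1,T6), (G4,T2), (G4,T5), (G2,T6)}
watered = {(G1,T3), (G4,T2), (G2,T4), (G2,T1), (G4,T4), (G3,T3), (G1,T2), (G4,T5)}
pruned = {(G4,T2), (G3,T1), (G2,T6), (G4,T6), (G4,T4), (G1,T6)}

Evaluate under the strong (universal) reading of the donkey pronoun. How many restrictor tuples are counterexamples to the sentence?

"it" takes "a tree" as antecedent — a donkey pronoun bound across the clause boundary.
Strong reading: for every (g,t) with planted(g,t), watered(g,t) ∧ pruned(g,t).
Restrictor pairs: (G1,T3) ✗  (G1,T6) ✗  (G2,T4) ✗  (G2,T6) ✗  (G3,T1) ✗  (G4,T2) ✓  (G4,T4) ✓  (G4,T5) ✗
Counterexamples (restrictor pairs failing the scope): 6.

6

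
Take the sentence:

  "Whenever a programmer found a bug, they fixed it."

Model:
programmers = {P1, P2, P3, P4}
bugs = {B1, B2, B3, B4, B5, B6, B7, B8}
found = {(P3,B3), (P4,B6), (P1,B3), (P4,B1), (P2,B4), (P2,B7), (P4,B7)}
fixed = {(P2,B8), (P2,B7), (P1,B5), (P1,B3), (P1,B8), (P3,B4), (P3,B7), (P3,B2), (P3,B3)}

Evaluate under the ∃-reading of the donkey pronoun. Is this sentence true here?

"it" takes "a bug" as antecedent — a donkey pronoun bound across the clause boundary.
Weak reading: every programmer p with some found-bug has at least one found-bug b such that fixed(p,b).
Per programmer: P1:✓  P2:✓  P3:✓  P4:✗
P4 has no witness among its found-bugs.

False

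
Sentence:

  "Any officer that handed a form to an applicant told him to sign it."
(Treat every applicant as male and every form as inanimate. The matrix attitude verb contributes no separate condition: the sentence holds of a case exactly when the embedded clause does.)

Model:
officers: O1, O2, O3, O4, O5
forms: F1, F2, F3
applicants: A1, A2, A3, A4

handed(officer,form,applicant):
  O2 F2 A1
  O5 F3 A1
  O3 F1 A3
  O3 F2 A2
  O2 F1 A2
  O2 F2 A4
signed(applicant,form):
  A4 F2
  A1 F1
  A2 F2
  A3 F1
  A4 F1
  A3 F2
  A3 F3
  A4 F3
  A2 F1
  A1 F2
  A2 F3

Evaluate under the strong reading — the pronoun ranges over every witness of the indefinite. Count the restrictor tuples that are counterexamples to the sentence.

"him" takes "an applicant" as antecedent and "it" takes "a form"; both are donkey pronouns co-varying with the restrictor.
Strong reading: for every (o,f,a) with handed(o,f,a), signed(a,f).
Restrictor triples: (O2,F1,A2)→signed(A2,F1) ✓  (O2,F2,A1)→signed(A1,F2) ✓  (O2,F2,A4)→signed(A4,F2) ✓  (O3,F1,A3)→signed(A3,F1) ✓  (O3,F2,A2)→signed(A2,F2) ✓  (O5,F3,A1)→signed(A1,F3) ✗
Counterexamples (restrictor triples failing the scope): 1.

1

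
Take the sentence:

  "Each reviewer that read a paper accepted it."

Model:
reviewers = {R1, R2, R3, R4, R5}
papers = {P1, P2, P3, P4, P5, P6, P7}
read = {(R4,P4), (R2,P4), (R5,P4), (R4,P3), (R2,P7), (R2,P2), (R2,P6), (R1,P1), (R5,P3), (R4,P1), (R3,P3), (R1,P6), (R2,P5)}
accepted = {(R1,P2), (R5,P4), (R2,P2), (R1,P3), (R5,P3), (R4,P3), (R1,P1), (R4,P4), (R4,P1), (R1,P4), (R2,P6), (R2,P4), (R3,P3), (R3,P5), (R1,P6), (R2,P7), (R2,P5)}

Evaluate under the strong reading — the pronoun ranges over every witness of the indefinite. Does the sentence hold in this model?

True

"it" takes "a paper" as antecedent — a donkey pronoun bound across the clause boundary.
Strong reading: for every (r,p) with read(r,p), accepted(r,p).
Restrictor pairs: (R1,P1) ✓  (R1,P6) ✓  (R2,P2) ✓  (R2,P4) ✓  (R2,P5) ✓  (R2,P6) ✓  (R2,P7) ✓  (R3,P3) ✓  (R4,P1) ✓  (R4,P3) ✓  (R4,P4) ✓  (R5,P3) ✓  (R5,P4) ✓
Every restrictor pair satisfies the scope.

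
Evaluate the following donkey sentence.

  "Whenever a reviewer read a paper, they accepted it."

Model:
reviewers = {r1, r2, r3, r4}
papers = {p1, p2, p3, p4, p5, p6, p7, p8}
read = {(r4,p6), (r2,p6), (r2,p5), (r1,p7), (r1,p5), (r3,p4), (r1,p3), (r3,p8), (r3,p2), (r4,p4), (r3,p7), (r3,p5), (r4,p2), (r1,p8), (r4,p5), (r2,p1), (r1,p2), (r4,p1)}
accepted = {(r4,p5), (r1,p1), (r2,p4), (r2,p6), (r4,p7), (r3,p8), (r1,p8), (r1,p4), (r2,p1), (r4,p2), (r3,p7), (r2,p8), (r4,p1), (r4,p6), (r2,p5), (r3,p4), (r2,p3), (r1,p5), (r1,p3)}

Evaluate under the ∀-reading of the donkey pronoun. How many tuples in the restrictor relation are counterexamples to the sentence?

"it" takes "a paper" as antecedent — a donkey pronoun bound across the clause boundary.
Strong reading: for every (r,p) with read(r,p), accepted(r,p).
Restrictor pairs: (r1,p2) ✗  (r1,p3) ✓  (r1,p5) ✓  (r1,p7) ✗  (r1,p8) ✓  (r2,p1) ✓  (r2,p5) ✓  (r2,p6) ✓  (r3,p2) ✗  (r3,p4) ✓  (r3,p5) ✗  (r3,p7) ✓  (r3,p8) ✓  (r4,p1) ✓  (r4,p2) ✓  (r4,p4) ✗  (r4,p5) ✓  (r4,p6) ✓
Counterexamples (restrictor pairs failing the scope): 5.

5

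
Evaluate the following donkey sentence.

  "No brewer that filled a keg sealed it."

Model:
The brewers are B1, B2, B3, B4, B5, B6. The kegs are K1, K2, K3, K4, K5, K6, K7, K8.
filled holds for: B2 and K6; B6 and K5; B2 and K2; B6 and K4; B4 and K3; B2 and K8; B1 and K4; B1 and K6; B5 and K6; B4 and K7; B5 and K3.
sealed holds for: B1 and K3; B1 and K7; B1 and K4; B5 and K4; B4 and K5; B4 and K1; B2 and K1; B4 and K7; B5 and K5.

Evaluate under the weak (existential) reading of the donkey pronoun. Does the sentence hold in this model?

"it" takes "a keg" as antecedent — a donkey pronoun bound across the clause boundary.
Truth condition: for no (b,k) with filled(b,k) does sealed(b,k) hold.
Restrictor pairs — does the scope hold? (B1,K4):holds  (B1,K6):fails  (B2,K2):fails  (B2,K6):fails  (B2,K8):fails  (B4,K3):fails  (B4,K7):holds  (B5,K3):fails  (B5,K6):fails  (B6,K4):fails  (B6,K5):fails
Scope holds for 2 pair(s), so the sentence is false.

False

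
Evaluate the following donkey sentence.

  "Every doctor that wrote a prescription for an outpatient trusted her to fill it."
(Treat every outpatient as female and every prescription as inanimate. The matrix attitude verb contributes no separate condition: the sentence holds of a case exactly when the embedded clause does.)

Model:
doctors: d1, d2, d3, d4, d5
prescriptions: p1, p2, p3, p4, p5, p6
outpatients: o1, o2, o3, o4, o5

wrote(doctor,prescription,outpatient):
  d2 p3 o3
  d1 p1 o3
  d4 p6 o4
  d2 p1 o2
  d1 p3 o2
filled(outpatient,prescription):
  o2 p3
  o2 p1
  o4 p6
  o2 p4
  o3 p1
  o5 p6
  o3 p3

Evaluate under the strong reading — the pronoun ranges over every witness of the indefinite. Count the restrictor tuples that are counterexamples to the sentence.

"her" takes "an outpatient" as antecedent and "it" takes "a prescription"; both are donkey pronouns co-varying with the restrictor.
Strong reading: for every (d,p,o) with wrote(d,p,o), filled(o,p).
Restrictor triples: (d1,p1,o3)→filled(o3,p1) ✓  (d1,p3,o2)→filled(o2,p3) ✓  (d2,p1,o2)→filled(o2,p1) ✓  (d2,p3,o3)→filled(o3,p3) ✓  (d4,p6,o4)→filled(o4,p6) ✓
Counterexamples (restrictor triples failing the scope): 0.

0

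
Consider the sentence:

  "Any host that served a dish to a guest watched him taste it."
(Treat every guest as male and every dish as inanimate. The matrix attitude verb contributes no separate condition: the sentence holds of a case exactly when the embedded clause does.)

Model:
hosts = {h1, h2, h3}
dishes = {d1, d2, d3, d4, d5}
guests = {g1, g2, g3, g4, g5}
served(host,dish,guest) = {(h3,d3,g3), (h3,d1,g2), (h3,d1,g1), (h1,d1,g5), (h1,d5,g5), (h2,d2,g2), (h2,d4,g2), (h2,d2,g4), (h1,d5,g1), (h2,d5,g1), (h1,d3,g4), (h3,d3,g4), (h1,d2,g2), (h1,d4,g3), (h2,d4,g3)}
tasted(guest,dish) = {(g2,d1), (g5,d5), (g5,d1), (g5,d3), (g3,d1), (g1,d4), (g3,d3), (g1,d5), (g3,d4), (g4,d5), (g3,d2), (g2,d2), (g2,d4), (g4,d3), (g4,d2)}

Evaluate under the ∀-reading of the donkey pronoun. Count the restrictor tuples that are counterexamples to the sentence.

"him" takes "a guest" as antecedent and "it" takes "a dish"; both are donkey pronouns co-varying with the restrictor.
Strong reading: for every (h,d,g) with served(h,d,g), tasted(g,d).
Restrictor triples: (h1,d1,g5)→tasted(g5,d1) ✓  (h1,d2,g2)→tasted(g2,d2) ✓  (h1,d3,g4)→tasted(g4,d3) ✓  (h1,d4,g3)→tasted(g3,d4) ✓  (h1,d5,g1)→tasted(g1,d5) ✓  (h1,d5,g5)→tasted(g5,d5) ✓  (h2,d2,g2)→tasted(g2,d2) ✓  (h2,d2,g4)→tasted(g4,d2) ✓  (h2,d4,g2)→tasted(g2,d4) ✓  (h2,d4,g3)→tasted(g3,d4) ✓  (h2,d5,g1)→tasted(g1,d5) ✓  (h3,d1,g1)→tasted(g1,d1) ✗  (h3,d1,g2)→tasted(g2,d1) ✓  (h3,d3,g3)→tasted(g3,d3) ✓  (h3,d3,g4)→tasted(g4,d3) ✓
Counterexamples (restrictor triples failing the scope): 1.

1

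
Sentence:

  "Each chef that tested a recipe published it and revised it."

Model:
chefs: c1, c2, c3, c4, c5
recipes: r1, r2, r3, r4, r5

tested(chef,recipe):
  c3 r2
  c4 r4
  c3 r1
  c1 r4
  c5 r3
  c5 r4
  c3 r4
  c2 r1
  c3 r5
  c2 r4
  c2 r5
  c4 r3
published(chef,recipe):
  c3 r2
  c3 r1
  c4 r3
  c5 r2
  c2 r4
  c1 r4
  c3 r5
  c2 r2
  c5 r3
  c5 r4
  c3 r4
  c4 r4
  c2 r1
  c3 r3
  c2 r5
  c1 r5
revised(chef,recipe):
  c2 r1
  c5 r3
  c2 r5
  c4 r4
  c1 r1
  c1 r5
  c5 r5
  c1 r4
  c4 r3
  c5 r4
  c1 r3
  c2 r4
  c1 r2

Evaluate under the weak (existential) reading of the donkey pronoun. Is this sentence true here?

False

"it" takes "a recipe" as antecedent — a donkey pronoun bound across the clause boundary.
Weak reading: every chef c with some tested-recipe has at least one tested-recipe r such that published(c,r) ∧ revised(c,r).
Per chef: c1:✓  c2:✓  c3:✗  c4:✓  c5:✓
c3 has no witness among its tested-recipes.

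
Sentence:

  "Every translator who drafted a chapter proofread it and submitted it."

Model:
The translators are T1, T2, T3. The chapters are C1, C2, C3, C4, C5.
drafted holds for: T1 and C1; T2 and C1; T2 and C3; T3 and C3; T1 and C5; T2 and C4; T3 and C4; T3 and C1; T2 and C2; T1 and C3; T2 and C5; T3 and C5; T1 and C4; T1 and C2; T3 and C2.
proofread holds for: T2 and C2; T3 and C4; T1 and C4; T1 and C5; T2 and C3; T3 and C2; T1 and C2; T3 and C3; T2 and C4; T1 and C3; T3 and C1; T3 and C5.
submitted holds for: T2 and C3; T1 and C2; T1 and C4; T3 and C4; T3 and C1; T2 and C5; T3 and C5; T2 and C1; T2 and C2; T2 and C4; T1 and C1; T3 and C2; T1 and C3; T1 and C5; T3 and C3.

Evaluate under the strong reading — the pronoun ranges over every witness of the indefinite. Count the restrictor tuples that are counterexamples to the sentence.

"it" takes "a chapter" as antecedent — a donkey pronoun bound across the clause boundary.
Strong reading: for every (t,c) with drafted(t,c), proofread(t,c) ∧ submitted(t,c).
Restrictor pairs: (T1,C1) ✗  (T1,C2) ✓  (T1,C3) ✓  (T1,C4) ✓  (T1,C5) ✓  (T2,C1) ✗  (T2,C2) ✓  (T2,C3) ✓  (T2,C4) ✓  (T2,C5) ✗  (T3,C1) ✓  (T3,C2) ✓  (T3,C3) ✓  (T3,C4) ✓  (T3,C5) ✓
Counterexamples (restrictor pairs failing the scope): 3.

3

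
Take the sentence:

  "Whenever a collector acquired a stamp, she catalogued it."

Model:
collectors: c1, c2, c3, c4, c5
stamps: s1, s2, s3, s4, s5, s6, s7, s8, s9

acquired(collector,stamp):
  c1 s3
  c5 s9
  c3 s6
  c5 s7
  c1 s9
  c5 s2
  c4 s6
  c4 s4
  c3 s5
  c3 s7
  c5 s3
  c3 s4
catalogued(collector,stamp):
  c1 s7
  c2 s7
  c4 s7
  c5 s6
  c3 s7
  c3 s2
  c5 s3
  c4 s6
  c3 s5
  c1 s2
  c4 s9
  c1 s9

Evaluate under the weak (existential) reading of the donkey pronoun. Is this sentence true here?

True

"it" takes "a stamp" as antecedent — a donkey pronoun bound across the clause boundary.
Weak reading: every collector c with some acquired-stamp has at least one acquired-stamp s such that catalogued(c,s).
Per collector: c1:✓  c3:✓  c4:✓  c5:✓
Every collector in the restrictor has a witness.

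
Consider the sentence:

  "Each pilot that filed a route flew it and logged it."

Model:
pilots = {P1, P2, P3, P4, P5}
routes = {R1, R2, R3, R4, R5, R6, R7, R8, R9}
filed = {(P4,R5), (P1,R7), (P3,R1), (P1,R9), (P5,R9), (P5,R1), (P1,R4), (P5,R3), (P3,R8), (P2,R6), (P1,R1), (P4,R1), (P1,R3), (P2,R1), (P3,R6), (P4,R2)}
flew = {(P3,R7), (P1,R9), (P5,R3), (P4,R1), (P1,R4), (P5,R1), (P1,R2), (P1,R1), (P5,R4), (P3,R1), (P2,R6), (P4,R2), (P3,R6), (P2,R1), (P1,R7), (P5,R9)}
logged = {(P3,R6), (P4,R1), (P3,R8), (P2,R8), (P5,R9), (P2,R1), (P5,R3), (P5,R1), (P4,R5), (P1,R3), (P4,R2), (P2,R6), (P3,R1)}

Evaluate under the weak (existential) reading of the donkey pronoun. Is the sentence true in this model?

False

"it" takes "a route" as antecedent — a donkey pronoun bound across the clause boundary.
Weak reading: every pilot p with some filed-route has at least one filed-route r such that flew(p,r) ∧ logged(p,r).
Per pilot: P1:✗  P2:✓  P3:✓  P4:✓  P5:✓
P1 has no witness among its filed-routes.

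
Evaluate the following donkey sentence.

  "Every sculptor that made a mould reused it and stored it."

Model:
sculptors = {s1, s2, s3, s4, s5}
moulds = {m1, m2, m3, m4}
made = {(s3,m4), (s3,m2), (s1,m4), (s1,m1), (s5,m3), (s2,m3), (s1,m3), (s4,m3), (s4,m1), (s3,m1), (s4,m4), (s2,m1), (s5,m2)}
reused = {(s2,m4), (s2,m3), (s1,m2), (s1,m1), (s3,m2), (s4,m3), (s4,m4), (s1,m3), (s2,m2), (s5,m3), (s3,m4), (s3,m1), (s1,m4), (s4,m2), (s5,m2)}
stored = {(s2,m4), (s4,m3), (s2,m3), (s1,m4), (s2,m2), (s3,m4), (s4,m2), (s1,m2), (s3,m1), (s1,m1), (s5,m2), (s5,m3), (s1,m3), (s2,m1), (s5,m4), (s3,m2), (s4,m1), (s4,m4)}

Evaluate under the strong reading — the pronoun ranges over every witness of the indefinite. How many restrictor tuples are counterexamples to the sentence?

"it" takes "a mould" as antecedent — a donkey pronoun bound across the clause boundary.
Strong reading: for every (s,m) with made(s,m), reused(s,m) ∧ stored(s,m).
Restrictor pairs: (s1,m1) ✓  (s1,m3) ✓  (s1,m4) ✓  (s2,m1) ✗  (s2,m3) ✓  (s3,m1) ✓  (s3,m2) ✓  (s3,m4) ✓  (s4,m1) ✗  (s4,m3) ✓  (s4,m4) ✓  (s5,m2) ✓  (s5,m3) ✓
Counterexamples (restrictor pairs failing the scope): 2.

2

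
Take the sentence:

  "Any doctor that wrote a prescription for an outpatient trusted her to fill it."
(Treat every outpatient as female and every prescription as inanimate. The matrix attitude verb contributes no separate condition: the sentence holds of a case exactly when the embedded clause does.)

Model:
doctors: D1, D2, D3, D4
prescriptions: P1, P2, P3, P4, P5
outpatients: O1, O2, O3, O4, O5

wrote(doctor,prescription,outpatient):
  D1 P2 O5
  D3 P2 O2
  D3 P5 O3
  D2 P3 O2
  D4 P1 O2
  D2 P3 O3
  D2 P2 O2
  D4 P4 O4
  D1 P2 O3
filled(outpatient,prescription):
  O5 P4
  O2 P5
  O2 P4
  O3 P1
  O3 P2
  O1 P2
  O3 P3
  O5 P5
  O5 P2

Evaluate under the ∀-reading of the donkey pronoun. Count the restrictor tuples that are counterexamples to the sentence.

6

"her" takes "an outpatient" as antecedent and "it" takes "a prescription"; both are donkey pronouns co-varying with the restrictor.
Strong reading: for every (d,p,o) with wrote(d,p,o), filled(o,p).
Restrictor triples: (D1,P2,O3)→filled(O3,P2) ✓  (D1,P2,O5)→filled(O5,P2) ✓  (D2,P2,O2)→filled(O2,P2) ✗  (D2,P3,O2)→filled(O2,P3) ✗  (D2,P3,O3)→filled(O3,P3) ✓  (D3,P2,O2)→filled(O2,P2) ✗  (D3,P5,O3)→filled(O3,P5) ✗  (D4,P1,O2)→filled(O2,P1) ✗  (D4,P4,O4)→filled(O4,P4) ✗
Counterexamples (restrictor triples failing the scope): 6.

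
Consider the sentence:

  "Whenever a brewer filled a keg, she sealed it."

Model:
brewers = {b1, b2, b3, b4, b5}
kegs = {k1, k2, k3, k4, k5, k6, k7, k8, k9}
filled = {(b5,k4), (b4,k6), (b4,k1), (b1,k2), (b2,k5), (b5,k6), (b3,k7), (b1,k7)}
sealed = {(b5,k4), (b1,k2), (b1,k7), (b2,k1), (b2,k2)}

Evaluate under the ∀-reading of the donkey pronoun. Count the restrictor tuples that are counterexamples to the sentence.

"it" takes "a keg" as antecedent — a donkey pronoun bound across the clause boundary.
Strong reading: for every (b,k) with filled(b,k), sealed(b,k).
Restrictor pairs: (b1,k2) ✓  (b1,k7) ✓  (b2,k5) ✗  (b3,k7) ✗  (b4,k1) ✗  (b4,k6) ✗  (b5,k4) ✓  (b5,k6) ✗
Counterexamples (restrictor pairs failing the scope): 5.

5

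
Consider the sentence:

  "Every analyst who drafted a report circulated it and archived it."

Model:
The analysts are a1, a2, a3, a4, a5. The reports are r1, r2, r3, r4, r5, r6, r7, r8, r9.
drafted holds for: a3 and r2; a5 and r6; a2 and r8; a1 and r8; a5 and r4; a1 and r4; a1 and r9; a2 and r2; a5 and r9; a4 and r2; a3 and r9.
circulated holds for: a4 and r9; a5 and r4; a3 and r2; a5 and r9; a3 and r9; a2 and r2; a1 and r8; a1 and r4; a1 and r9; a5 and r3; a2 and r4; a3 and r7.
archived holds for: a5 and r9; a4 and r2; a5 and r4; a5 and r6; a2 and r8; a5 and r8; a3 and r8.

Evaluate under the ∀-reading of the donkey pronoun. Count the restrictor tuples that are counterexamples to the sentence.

"it" takes "a report" as antecedent — a donkey pronoun bound across the clause boundary.
Strong reading: for every (a,r) with drafted(a,r), circulated(a,r) ∧ archived(a,r).
Restrictor pairs: (a1,r4) ✗  (a1,r8) ✗  (a1,r9) ✗  (a2,r2) ✗  (a2,r8) ✗  (a3,r2) ✗  (a3,r9) ✗  (a4,r2) ✗  (a5,r4) ✓  (a5,r6) ✗  (a5,r9) ✓
Counterexamples (restrictor pairs failing the scope): 9.

9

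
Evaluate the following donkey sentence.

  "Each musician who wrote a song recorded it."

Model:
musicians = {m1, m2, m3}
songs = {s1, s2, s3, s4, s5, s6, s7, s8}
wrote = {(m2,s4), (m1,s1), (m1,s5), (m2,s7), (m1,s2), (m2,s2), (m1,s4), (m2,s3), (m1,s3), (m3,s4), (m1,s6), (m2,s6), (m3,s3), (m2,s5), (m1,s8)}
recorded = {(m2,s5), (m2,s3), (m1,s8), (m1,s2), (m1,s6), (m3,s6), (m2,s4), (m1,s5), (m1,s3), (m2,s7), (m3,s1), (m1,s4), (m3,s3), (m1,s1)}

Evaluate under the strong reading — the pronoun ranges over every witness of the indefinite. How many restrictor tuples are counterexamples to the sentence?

3

"it" takes "a song" as antecedent — a donkey pronoun bound across the clause boundary.
Strong reading: for every (m,s) with wrote(m,s), recorded(m,s).
Restrictor pairs: (m1,s1) ✓  (m1,s2) ✓  (m1,s3) ✓  (m1,s4) ✓  (m1,s5) ✓  (m1,s6) ✓  (m1,s8) ✓  (m2,s2) ✗  (m2,s3) ✓  (m2,s4) ✓  (m2,s5) ✓  (m2,s6) ✗  (m2,s7) ✓  (m3,s3) ✓  (m3,s4) ✗
Counterexamples (restrictor pairs failing the scope): 3.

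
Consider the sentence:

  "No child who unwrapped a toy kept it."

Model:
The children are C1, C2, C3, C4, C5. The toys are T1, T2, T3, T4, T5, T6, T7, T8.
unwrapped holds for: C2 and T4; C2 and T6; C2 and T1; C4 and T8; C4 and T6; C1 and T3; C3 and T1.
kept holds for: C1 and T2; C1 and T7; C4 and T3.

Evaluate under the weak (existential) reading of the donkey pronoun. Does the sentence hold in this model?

"it" takes "a toy" as antecedent — a donkey pronoun bound across the clause boundary.
Truth condition: for no (c,t) with unwrapped(c,t) does kept(c,t) hold.
Restrictor pairs — does the scope hold? (C1,T3):fails  (C2,T1):fails  (C2,T4):fails  (C2,T6):fails  (C3,T1):fails  (C4,T6):fails  (C4,T8):fails
Scope holds for no restrictor pair, so the sentence is true.

True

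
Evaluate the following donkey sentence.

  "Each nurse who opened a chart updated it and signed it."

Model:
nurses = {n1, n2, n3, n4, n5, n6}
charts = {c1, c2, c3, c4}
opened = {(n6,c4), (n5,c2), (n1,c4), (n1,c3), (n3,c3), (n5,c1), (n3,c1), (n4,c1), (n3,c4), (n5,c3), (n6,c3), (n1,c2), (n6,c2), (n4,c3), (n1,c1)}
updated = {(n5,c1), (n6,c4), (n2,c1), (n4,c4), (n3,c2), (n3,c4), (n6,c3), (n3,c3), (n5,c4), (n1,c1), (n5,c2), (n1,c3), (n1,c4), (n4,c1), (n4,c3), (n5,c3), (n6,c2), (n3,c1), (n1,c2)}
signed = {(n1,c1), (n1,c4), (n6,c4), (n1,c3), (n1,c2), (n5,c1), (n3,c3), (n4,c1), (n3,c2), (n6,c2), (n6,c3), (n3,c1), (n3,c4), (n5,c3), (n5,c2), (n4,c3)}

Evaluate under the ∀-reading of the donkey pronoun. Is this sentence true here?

"it" takes "a chart" as antecedent — a donkey pronoun bound across the clause boundary.
Strong reading: for every (n,c) with opened(n,c), updated(n,c) ∧ signed(n,c).
Restrictor pairs: (n1,c1) ✓  (n1,c2) ✓  (n1,c3) ✓  (n1,c4) ✓  (n3,c1) ✓  (n3,c3) ✓  (n3,c4) ✓  (n4,c1) ✓  (n4,c3) ✓  (n5,c1) ✓  (n5,c2) ✓  (n5,c3) ✓  (n6,c2) ✓  (n6,c3) ✓  (n6,c4) ✓
Every restrictor pair satisfies the scope.

True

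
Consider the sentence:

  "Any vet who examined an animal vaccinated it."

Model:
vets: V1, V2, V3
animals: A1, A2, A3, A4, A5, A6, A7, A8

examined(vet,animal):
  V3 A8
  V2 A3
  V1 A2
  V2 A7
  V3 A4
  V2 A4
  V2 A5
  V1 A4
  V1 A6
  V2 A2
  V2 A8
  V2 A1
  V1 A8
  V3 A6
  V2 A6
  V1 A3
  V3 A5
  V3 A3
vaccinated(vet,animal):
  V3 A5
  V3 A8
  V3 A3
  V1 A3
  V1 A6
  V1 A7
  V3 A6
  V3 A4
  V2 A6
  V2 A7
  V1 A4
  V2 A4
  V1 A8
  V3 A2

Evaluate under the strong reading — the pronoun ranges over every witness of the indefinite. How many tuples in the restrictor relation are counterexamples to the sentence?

6

"it" takes "an animal" as antecedent — a donkey pronoun bound across the clause boundary.
Strong reading: for every (v,a) with examined(v,a), vaccinated(v,a).
Restrictor pairs: (V1,A2) ✗  (V1,A3) ✓  (V1,A4) ✓  (V1,A6) ✓  (V1,A8) ✓  (V2,A1) ✗  (V2,A2) ✗  (V2,A3) ✗  (V2,A4) ✓  (V2,A5) ✗  (V2,A6) ✓  (V2,A7) ✓  (V2,A8) ✗  (V3,A3) ✓  (V3,A4) ✓  (V3,A5) ✓  (V3,A6) ✓  (V3,A8) ✓
Counterexamples (restrictor pairs failing the scope): 6.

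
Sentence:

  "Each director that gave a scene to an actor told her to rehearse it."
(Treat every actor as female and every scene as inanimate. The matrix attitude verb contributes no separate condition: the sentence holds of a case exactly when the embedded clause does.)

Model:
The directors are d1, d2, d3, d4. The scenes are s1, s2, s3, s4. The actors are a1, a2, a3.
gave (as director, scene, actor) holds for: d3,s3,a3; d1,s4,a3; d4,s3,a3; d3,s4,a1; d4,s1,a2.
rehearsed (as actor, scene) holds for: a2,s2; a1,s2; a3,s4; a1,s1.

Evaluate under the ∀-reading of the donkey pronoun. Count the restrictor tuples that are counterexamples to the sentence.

"her" takes "an actor" as antecedent and "it" takes "a scene"; both are donkey pronouns co-varying with the restrictor.
Strong reading: for every (d,s,a) with gave(d,s,a), rehearsed(a,s).
Restrictor triples: (d1,s4,a3)→rehearsed(a3,s4) ✓  (d3,s3,a3)→rehearsed(a3,s3) ✗  (d3,s4,a1)→rehearsed(a1,s4) ✗  (d4,s1,a2)→rehearsed(a2,s1) ✗  (d4,s3,a3)→rehearsed(a3,s3) ✗
Counterexamples (restrictor triples failing the scope): 4.

4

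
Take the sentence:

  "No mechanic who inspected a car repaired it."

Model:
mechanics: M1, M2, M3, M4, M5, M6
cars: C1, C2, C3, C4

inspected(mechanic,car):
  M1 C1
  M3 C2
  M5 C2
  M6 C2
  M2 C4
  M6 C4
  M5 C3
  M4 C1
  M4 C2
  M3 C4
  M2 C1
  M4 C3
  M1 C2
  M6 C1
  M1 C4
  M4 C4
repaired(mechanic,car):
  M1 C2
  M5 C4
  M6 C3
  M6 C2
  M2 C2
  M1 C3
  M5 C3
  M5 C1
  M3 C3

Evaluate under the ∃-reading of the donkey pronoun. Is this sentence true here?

False

"it" takes "a car" as antecedent — a donkey pronoun bound across the clause boundary.
Truth condition: for no (m,c) with inspected(m,c) does repaired(m,c) hold.
Restrictor pairs — does the scope hold? (M1,C1):fails  (M1,C2):holds  (M1,C4):fails  (M2,C1):fails  (M2,C4):fails  (M3,C2):fails  (M3,C4):fails  (M4,C1):fails  (M4,C2):fails  (M4,C3):fails  (M4,C4):fails  (M5,C2):fails  (M5,C3):holds  (M6,C1):fails  (M6,C2):holds  (M6,C4):fails
Scope holds for 3 pair(s), so the sentence is false.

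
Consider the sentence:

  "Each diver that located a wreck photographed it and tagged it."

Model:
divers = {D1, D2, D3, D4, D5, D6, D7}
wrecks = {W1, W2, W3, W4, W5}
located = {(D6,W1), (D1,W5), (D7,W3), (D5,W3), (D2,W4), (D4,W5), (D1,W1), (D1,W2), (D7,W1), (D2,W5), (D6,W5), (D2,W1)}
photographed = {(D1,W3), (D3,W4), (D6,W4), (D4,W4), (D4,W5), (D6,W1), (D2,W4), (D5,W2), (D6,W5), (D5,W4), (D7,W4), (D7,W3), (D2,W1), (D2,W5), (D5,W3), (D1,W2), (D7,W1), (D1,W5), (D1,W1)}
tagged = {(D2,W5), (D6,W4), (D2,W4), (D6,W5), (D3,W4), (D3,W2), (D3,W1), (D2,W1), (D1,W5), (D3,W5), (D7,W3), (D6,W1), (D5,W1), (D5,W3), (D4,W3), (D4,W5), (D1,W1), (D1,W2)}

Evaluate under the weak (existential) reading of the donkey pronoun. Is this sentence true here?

True

"it" takes "a wreck" as antecedent — a donkey pronoun bound across the clause boundary.
Weak reading: every diver d with some located-wreck has at least one located-wreck w such that photographed(d,w) ∧ tagged(d,w).
Per diver: D1:✓  D2:✓  D4:✓  D5:✓  D6:✓  D7:✓
Every diver in the restrictor has a witness.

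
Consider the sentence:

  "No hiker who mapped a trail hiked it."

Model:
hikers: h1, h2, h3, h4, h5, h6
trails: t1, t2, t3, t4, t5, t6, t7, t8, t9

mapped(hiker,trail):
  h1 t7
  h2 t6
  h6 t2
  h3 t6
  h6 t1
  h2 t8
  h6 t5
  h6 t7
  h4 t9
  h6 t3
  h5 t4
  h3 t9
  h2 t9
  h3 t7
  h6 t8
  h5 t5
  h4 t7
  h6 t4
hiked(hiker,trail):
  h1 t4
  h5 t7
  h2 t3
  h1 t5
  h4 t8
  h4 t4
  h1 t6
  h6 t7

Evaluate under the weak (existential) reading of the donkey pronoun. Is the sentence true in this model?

False

"it" takes "a trail" as antecedent — a donkey pronoun bound across the clause boundary.
Truth condition: for no (h,t) with mapped(h,t) does hiked(h,t) hold.
Restrictor pairs — does the scope hold? (h1,t7):fails  (h2,t6):fails  (h2,t8):fails  (h2,t9):fails  (h3,t6):fails  (h3,t7):fails  (h3,t9):fails  (h4,t7):fails  (h4,t9):fails  (h5,t4):fails  (h5,t5):fails  (h6,t1):fails  (h6,t2):fails  (h6,t3):fails  (h6,t4):fails  (h6,t5):fails  (h6,t7):holds  (h6,t8):fails
Scope holds for 1 pair(s), so the sentence is false.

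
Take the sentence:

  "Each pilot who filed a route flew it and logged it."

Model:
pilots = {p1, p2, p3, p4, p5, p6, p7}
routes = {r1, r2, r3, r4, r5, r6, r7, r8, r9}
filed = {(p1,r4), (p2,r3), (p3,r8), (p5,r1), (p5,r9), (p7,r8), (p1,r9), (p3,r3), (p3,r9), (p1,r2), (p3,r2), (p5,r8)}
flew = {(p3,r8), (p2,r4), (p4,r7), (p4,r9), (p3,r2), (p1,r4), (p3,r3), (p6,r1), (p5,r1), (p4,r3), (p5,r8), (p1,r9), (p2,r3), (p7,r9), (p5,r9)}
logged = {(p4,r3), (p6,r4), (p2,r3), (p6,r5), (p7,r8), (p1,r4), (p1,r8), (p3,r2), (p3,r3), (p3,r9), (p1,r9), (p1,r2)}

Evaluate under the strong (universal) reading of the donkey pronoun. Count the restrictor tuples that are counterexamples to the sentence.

"it" takes "a route" as antecedent — a donkey pronoun bound across the clause boundary.
Strong reading: for every (p,r) with filed(p,r), flew(p,r) ∧ logged(p,r).
Restrictor pairs: (p1,r2) ✗  (p1,r4) ✓  (p1,r9) ✓  (p2,r3) ✓  (p3,r2) ✓  (p3,r3) ✓  (p3,r8) ✗  (p3,r9) ✗  (p5,r1) ✗  (p5,r8) ✗  (p5,r9) ✗  (p7,r8) ✗
Counterexamples (restrictor pairs failing the scope): 7.

7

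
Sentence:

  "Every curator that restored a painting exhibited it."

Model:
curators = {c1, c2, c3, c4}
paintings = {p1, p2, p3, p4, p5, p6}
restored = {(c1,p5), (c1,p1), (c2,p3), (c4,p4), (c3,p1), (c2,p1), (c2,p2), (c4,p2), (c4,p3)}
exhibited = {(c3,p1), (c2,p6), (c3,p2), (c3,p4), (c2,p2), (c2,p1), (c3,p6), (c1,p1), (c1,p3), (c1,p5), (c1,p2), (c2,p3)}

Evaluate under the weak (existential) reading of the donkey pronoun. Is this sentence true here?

"it" takes "a painting" as antecedent — a donkey pronoun bound across the clause boundary.
Weak reading: every curator c with some restored-painting has at least one restored-painting p such that exhibited(c,p).
Per curator: c1:✓  c2:✓  c3:✓  c4:✗
c4 has no witness among its restored-paintings.

False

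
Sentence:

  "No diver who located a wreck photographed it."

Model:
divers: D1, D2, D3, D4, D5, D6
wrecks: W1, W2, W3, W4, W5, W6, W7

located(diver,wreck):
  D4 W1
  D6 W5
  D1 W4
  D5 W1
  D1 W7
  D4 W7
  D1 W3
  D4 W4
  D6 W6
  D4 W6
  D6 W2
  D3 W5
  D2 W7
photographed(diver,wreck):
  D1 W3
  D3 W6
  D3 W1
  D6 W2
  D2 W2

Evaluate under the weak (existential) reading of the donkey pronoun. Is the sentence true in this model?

False

"it" takes "a wreck" as antecedent — a donkey pronoun bound across the clause boundary.
Truth condition: for no (d,w) with located(d,w) does photographed(d,w) hold.
Restrictor pairs — does the scope hold? (D1,W3):holds  (D1,W4):fails  (D1,W7):fails  (D2,W7):fails  (D3,W5):fails  (D4,W1):fails  (D4,W4):fails  (D4,W6):fails  (D4,W7):fails  (D5,W1):fails  (D6,W2):holds  (D6,W5):fails  (D6,W6):fails
Scope holds for 2 pair(s), so the sentence is false.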